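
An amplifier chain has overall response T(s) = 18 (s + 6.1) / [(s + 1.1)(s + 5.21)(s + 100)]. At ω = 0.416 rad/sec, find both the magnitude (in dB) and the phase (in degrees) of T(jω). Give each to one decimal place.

|j0.416 + 6.1| = √(0.416² + 6.1²) = 6.114
|j0.416 + 1.1| = √(0.416² + 1.1²) = 1.176
|j0.416 + 5.21| = √(0.416² + 5.21²) = 5.227
|j0.416 + 100| = √(0.416² + 100²) = 100
|T(j0.416)| = 18 × 6.114 / (1.176 × 5.227 × 100) = 0.17905
20 log₁₀(0.17905) = -14.94 dB
∠(j0.416 + 6.1) = arctan(0.416/6.1) = 3.90°
∠(j0.416 + 1.1) = arctan(0.416/1.1) = 20.72°
∠(j0.416 + 5.21) = arctan(0.416/5.21) = 4.57°
∠(j0.416 + 100) = arctan(0.416/100) = 0.24°
∠T(j0.416) = 3.90° − (20.72° + 4.57° + 0.24°) = -21.62°

|T| = -14.9 dB, ∠T = -21.6°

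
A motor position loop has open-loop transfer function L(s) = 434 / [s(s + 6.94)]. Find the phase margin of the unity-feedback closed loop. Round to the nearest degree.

Gain crossover: |L(jω)| = 1 at ω ≈ 20.3 rad/s.
∠L(j20.3) = −90° − arctan(20.3/6.94) ≈ -161.09°
PM = 180° + (-161.09°) = 18.91°

19°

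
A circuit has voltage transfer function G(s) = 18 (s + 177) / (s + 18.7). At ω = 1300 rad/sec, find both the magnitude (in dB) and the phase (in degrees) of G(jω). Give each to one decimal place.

|j1300 + 177| = √(1300² + 177²) = 1312
|j1300 + 18.7| = √(1300² + 18.7²) = 1300
|G(j1300)| = 18 × 1312 / 1300 = 18.164
20 log₁₀(18.164) = 25.18 dB
∠(j1300 + 177) = arctan(1300/177) = 82.25°
∠(j1300 + 18.7) = arctan(1300/18.7) = 89.18°
∠G(j1300) = 82.25° − 89.18° = -6.93°

|G| = 25.2 dB, ∠G = -6.9 deg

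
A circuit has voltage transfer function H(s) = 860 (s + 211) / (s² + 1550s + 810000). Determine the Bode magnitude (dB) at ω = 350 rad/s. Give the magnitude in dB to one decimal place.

-7.9 dB

|j350 + 211| = √(350² + 211²) = 408.7
|(j350)² + 1550(j350) + 810000| = |6.875e+05 + j5.425e+05| = 8.758e+05
|H(j350)| = 860 × 408.7 / 8.758e+05 = 0.40133
20 log₁₀(0.40133) = -7.93 dB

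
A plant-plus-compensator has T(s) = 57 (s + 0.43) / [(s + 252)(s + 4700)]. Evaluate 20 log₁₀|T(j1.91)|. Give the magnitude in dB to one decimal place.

|j1.91 + 0.43| = √(1.91² + 0.43²) = 1.958
|j1.91 + 252| = √(1.91² + 252²) = 252
|j1.91 + 4700| = √(1.91² + 4700²) = 4700
|T(j1.91)| = 57 × 1.958 / (252 × 4700) = 9.4218e-05
20 log₁₀(9.4218e-05) = -80.52 dB

-80.5 dB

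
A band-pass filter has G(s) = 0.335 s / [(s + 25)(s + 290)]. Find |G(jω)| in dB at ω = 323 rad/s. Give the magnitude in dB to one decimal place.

|j323| = 323
|j323 + 25| = √(323² + 25²) = 324
|j323 + 290| = √(323² + 290²) = 434.1
|G(j323)| = 0.335 × 323 / (324 × 434.1) = 0.00076944
20 log₁₀(0.00076944) = -62.28 dB

-62.3 dB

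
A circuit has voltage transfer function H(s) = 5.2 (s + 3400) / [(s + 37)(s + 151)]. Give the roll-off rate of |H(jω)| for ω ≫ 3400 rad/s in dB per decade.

-20 dB/decade

With 1 zero and 2 poles, the high-frequency asymptotic slope is 20 × (1 − 2) = -20 dB/decade.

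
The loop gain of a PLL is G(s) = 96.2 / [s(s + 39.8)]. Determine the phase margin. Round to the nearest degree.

87°

Gain crossover: |G(jω)| = 1 at ω ≈ 2.41 rad s⁻¹.
∠G(j2.41) = −90° − arctan(2.41/39.8) ≈ -93.47°
PM = 180° + (-93.47°) = 86.53°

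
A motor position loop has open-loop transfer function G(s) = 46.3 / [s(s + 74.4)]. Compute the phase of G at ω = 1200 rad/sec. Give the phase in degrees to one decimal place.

-176.5 deg

∠(j1200 + 74.4) = arctan(1200/74.4) = 86.45°
∠(j1200) = 90.00°
∠G(j1200) = − (86.45° + 90.00°) = -176.45°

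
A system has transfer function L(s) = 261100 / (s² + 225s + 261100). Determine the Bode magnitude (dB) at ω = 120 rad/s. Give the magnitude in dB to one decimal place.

|(j120)² + 225(j120) + 261100| = |2.467e+05 + j27000| = 2.482e+05
|L(j120)| = 261100 / 2.482e+05 = 1.0521
20 log₁₀(1.0521) = 0.44 dB

0.4 dB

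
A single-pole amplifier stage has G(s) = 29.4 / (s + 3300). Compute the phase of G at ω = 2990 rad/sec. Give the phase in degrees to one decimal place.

-42.2°

∠(j2990 + 3300) = arctan(2990/3300) = 42.18°
∠G(j2990) = −42.18° = -42.18°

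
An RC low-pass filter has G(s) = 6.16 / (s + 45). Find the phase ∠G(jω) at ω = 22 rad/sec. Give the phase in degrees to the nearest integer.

∠(j22 + 45) = arctan(22/45) = 26.05°
∠G(j22) = −26.05° = -26.05°

-26°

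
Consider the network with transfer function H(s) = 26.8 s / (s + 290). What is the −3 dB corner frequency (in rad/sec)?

For a single-pole high-pass, the −3 dB point is at the pole: ω = 290 rad/sec.

290 rad/sec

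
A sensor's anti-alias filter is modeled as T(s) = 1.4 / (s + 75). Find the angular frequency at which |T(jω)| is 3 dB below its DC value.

For a single-pole low-pass, the −3 dB point is at the pole: ω = 75 rad s⁻¹.

75 rad s⁻¹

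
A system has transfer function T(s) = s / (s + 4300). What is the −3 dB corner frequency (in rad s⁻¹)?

4300 rad s⁻¹

For a single-pole high-pass, the −3 dB point is at the pole: ω = 4300 rad s⁻¹.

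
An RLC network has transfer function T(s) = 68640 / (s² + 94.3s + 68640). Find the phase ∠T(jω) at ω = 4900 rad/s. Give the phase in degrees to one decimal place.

-178.9°

∠[(j4900)² + 94.3(j4900) + 68640] = ∠[-2.3941e+07 + j4.6207e+05] = 178.89°
∠T(j4900) = −178.89° = -178.89°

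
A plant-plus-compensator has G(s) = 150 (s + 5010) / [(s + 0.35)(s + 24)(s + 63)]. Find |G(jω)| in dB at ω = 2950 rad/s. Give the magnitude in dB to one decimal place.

-89.4 dB

|j2950 + 5010| = √(2950² + 5010²) = 5814
|j2950 + 0.35| = √(2950² + 0.35²) = 2950
|j2950 + 24| = √(2950² + 24²) = 2950
|j2950 + 63| = √(2950² + 63²) = 2951
|G(j2950)| = 150 × 5814 / (2950 × 2950 × 2951) = 3.3962e-05
20 log₁₀(3.3962e-05) = -89.38 dB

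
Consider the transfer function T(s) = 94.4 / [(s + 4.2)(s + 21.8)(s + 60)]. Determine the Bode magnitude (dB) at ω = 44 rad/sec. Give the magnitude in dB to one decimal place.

|j44 + 4.2| = √(44² + 4.2²) = 44.2
|j44 + 21.8| = √(44² + 21.8²) = 49.1
|j44 + 60| = √(44² + 60²) = 74.4
|T(j44)| = 94.4 / (44.2 × 49.1 × 74.4) = 0.00058456
20 log₁₀(0.00058456) = -64.66 dB

-64.7 dB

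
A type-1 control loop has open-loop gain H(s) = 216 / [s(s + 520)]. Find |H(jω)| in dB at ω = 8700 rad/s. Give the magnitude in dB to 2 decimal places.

-110.91 dB

|j8700 + 520| = √(8700² + 520²) = 8716
|j8700| = 8700
|H(j8700)| = 216 / (8716 × 8700) = 2.8487e-06
20 log₁₀(2.8487e-06) = -110.907 dB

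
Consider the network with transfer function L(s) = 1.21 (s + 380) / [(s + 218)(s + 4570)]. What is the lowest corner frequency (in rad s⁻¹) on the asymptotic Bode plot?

218 rad s⁻¹

Break frequencies occur at each pole and zero magnitude: 218 rad s⁻¹, 380 rad s⁻¹, 4570 rad s⁻¹.
The lowest is 218 rad s⁻¹.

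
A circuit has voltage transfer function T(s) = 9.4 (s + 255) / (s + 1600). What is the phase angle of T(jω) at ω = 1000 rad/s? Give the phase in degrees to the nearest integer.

44°

∠(j1000 + 255) = arctan(1000/255) = 75.69°
∠(j1000 + 1600) = arctan(1000/1600) = 32.01°
∠T(j1000) = 75.69° − 32.01° = 43.69°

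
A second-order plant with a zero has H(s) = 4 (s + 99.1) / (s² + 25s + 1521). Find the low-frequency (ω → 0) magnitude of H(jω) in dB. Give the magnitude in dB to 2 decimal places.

H(0) = 4 × 99.1 / 1521 = 0.26062
20 log₁₀(0.26062) = -11.680 dB

-11.68 dB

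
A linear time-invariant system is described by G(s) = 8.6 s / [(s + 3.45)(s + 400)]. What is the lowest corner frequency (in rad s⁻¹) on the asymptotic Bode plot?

Break frequencies occur at each pole and zero magnitude: 3.45 rad s⁻¹, 400 rad s⁻¹.
The lowest is 3.45 rad s⁻¹.

3.45 rad s⁻¹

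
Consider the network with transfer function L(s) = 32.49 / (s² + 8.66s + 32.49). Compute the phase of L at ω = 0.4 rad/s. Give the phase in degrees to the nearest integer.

∠[(j0.4)² + 8.66(j0.4) + 32.49] = ∠[32.33 + j3.464] = 6.12°
∠L(j0.4) = −6.12° = -6.12°

-6°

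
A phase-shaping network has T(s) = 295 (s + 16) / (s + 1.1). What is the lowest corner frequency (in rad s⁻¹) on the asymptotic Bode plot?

Break frequencies occur at each pole and zero magnitude: 1.1 rad s⁻¹, 16 rad s⁻¹.
The lowest is 1.1 rad s⁻¹.

1.1 rad s⁻¹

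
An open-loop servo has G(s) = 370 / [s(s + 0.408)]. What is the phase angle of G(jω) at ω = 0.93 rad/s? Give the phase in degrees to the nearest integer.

-156°

∠(j0.93 + 0.408) = arctan(0.93/0.408) = 66.31°
∠(j0.93) = 90.00°
∠G(j0.93) = − (66.31° + 90.00°) = -156.31°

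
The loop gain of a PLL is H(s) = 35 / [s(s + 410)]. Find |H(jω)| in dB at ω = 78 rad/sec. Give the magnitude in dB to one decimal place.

|j78 + 410| = √(78² + 410²) = 417.4
|j78| = 78
|H(j78)| = 35 / (417.4 × 78) = 0.0010752
20 log₁₀(0.0010752) = -59.37 dB

-59.4 dB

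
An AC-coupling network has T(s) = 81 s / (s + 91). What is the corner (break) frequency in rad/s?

91 rad/s

The single real pole at s = −91 gives a corner at ω = 91 rad/s.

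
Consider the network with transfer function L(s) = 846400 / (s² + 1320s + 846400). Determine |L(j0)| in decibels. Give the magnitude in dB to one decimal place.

L(0) = 846400 / 846400 = 1
20 log₁₀(1) = 0.00 dB

0.0 dB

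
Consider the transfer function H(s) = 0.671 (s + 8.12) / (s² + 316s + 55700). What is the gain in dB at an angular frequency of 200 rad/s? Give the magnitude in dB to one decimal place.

-53.7 dB

|j200 + 8.12| = √(200² + 8.12²) = 200.2
|(j200)² + 316(j200) + 55700| = |15700 + j63200| = 6.512e+04
|H(j200)| = 0.671 × 200.2 / 6.512e+04 = 0.0020625
20 log₁₀(0.0020625) = -53.71 dB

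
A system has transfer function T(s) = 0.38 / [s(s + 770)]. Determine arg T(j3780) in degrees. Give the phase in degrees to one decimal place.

∠(j3780 + 770) = arctan(3780/770) = 78.49°
∠(j3780) = 90.00°
∠T(j3780) = − (78.49° + 90.00°) = -168.49°

-168.5°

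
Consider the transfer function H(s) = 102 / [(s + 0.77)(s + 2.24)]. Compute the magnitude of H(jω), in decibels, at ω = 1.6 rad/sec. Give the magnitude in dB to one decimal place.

26.4 dB

|j1.6 + 0.77| = √(1.6² + 0.77²) = 1.776
|j1.6 + 2.24| = √(1.6² + 2.24²) = 2.753
|H(j1.6)| = 102 / (1.776 × 2.753) = 20.868
20 log₁₀(20.868) = 26.39 dB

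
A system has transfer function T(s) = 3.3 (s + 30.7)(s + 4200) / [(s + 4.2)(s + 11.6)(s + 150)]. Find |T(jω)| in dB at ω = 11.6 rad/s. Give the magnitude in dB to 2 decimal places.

|j11.6 + 30.7| = √(11.6² + 30.7²) = 32.82
|j11.6 + 4200| = √(11.6² + 4200²) = 4200
|j11.6 + 4.2| = √(11.6² + 4.2²) = 12.34
|j11.6 + 11.6| = √(11.6² + 11.6²) = 16.4
|j11.6 + 150| = √(11.6² + 150²) = 150.4
|T(j11.6)| = 3.3 × 32.82 × 4200 / (12.34 × 16.4 × 150.4) = 14.939
20 log₁₀(14.939) = 23.486 dB

23.49 dB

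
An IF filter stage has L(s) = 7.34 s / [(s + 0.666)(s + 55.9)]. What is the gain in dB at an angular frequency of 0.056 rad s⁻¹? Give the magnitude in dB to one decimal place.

|j0.056| = 0.056
|j0.056 + 0.666| = √(0.056² + 0.666²) = 0.6684
|j0.056 + 55.9| = √(0.056² + 55.9²) = 55.9
|L(j0.056)| = 7.34 × 0.056 / (0.6684 × 55.9) = 0.011002
20 log₁₀(0.011002) = -39.17 dB

-39.2 dB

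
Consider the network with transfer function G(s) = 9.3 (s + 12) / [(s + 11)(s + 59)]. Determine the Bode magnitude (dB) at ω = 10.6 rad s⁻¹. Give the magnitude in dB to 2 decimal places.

-15.78 dB

|j10.6 + 12| = √(10.6² + 12²) = 16.01
|j10.6 + 11| = √(10.6² + 11²) = 15.28
|j10.6 + 59| = √(10.6² + 59²) = 59.94
|G(j10.6)| = 9.3 × 16.01 / (15.28 × 59.94) = 0.16261
20 log₁₀(0.16261) = -15.777 dB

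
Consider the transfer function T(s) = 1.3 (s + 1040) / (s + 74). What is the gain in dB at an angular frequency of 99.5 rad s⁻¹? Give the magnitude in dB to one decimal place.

|j99.5 + 1040| = √(99.5² + 1040²) = 1045
|j99.5 + 74| = √(99.5² + 74²) = 124
|T(j99.5)| = 1.3 × 1045 / 124 = 10.953
20 log₁₀(10.953) = 20.79 dB

20.8 dB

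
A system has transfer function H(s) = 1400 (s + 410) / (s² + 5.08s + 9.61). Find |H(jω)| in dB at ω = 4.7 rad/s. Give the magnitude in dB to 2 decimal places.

86.57 dB

|j4.7 + 410| = √(4.7² + 410²) = 410
|(j4.7)² + 5.08(j4.7) + 9.61| = |-12.48 + j23.876| = 26.94
|H(j4.7)| = 1400 × 410 / 26.94 = 21307
20 log₁₀(21307) = 86.571 dB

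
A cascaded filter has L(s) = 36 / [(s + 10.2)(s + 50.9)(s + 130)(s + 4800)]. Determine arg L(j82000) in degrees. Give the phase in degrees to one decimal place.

∠(j82000 + 10.2) = arctan(82000/10.2) = 89.99°
∠(j82000 + 50.9) = arctan(82000/50.9) = 89.96°
∠(j82000 + 130) = arctan(82000/130) = 89.91°
∠(j82000 + 4800) = arctan(82000/4800) = 86.65°
∠L(j82000) = − (89.99° + 89.96° + 89.91° + 86.65°) = -356.52°

-356.5°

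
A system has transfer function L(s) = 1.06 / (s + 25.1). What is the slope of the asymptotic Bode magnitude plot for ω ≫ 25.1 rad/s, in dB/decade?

-20 dB/decade

With 0 zeros and 1 pole, the high-frequency asymptotic slope is 20 × (0 − 1) = -20 dB/decade.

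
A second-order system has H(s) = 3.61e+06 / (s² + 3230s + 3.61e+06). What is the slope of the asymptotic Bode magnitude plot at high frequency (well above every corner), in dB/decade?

-40 dB/decade

With 0 zeros and 2 poles, the high-frequency asymptotic slope is 20 × (0 − 2) = -40 dB/decade.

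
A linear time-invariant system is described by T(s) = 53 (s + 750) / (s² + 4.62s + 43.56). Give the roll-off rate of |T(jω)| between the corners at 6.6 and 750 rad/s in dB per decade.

-40 dB/decade

In this band the factors already past their corner are: complex pole pair at ωₙ ≈ 6.6; net slope = -40 dB/decade.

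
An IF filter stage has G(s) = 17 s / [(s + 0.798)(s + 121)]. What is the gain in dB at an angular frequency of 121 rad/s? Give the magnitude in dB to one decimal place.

-20.1 dB

|j121| = 121
|j121 + 0.798| = √(121² + 0.798²) = 121
|j121 + 121| = √(121² + 121²) = 171.1
|G(j121)| = 17 × 121 / (121 × 171.1) = 0.099343
20 log₁₀(0.099343) = -20.06 dB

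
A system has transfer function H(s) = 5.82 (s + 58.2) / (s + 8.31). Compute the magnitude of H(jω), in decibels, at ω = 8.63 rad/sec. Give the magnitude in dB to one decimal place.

|j8.63 + 58.2| = √(8.63² + 58.2²) = 58.84
|j8.63 + 8.31| = √(8.63² + 8.31²) = 11.98
|H(j8.63)| = 5.82 × 58.84 / 11.98 = 28.582
20 log₁₀(28.582) = 29.12 dB

29.1 dB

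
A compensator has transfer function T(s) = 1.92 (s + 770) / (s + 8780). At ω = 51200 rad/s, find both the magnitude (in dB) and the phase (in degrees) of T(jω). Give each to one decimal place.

|j51200 + 770| = √(51200² + 770²) = 5.121e+04
|j51200 + 8780| = √(51200² + 8780²) = 5.195e+04
|T(j51200)| = 1.92 × 5.121e+04 / 5.195e+04 = 1.8926
20 log₁₀(1.8926) = 5.54 dB
∠(j51200 + 770) = arctan(51200/770) = 89.14°
∠(j51200 + 8780) = arctan(51200/8780) = 80.27°
∠T(j51200) = 89.14° − 80.27° = 8.87°

|T| = 5.5 dB, ∠T = 8.9 deg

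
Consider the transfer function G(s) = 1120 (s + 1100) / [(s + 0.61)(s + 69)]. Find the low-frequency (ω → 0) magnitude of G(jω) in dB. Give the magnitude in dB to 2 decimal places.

G(0) = 1120 × 1100 / (0.61 × 69) = 29271
20 log₁₀(29271) = 89.329 dB

89.33 dB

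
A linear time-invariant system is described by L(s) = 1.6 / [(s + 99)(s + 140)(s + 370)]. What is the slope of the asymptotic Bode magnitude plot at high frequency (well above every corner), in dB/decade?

-60 dB/decade

With 0 zeros and 3 poles, the high-frequency asymptotic slope is 20 × (0 − 3) = -60 dB/decade.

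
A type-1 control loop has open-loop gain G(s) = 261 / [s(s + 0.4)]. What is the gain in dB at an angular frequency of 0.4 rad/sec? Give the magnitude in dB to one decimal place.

|j0.4 + 0.4| = √(0.4² + 0.4²) = 0.5657
|j0.4| = 0.4
|G(j0.4)| = 261 / (0.5657 × 0.4) = 1153.5
20 log₁₀(1153.5) = 61.24 dB

61.2 dB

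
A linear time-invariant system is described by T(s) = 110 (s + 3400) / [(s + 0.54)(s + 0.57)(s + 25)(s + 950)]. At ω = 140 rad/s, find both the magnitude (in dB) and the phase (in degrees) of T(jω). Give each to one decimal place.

|T| = -77.1 dB, ∠T = -265.4°

|j140 + 3400| = √(140² + 3400²) = 3403
|j140 + 0.54| = √(140² + 0.54²) = 140
|j140 + 0.57| = √(140² + 0.57²) = 140
|j140 + 25| = √(140² + 25²) = 142.2
|j140 + 950| = √(140² + 950²) = 960.3
|T(j140)| = 110 × 3403 / (140 × 140 × 142.2 × 960.3) = 0.00013984
20 log₁₀(0.00013984) = -77.09 dB
∠(j140 + 3400) = arctan(140/3400) = 2.36°
∠(j140 + 0.54) = arctan(140/0.54) = 89.78°
∠(j140 + 0.57) = arctan(140/0.57) = 89.77°
∠(j140 + 25) = arctan(140/25) = 79.88°
∠(j140 + 950) = arctan(140/950) = 8.38°
∠T(j140) = 2.36° − (89.78° + 89.77° + 79.88° + 8.38°) = -265.45°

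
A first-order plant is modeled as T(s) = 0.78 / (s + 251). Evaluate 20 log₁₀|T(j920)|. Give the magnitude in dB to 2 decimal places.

-61.75 dB

|j920 + 251| = √(920² + 251²) = 953.6
|T(j920)| = 0.78 / 953.6 = 0.00081793
20 log₁₀(0.00081793) = -61.746 dB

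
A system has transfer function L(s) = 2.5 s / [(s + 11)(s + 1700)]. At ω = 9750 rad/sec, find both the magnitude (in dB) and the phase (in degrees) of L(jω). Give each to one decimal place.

|L| = -72.0 dB, ∠L = -80.0°

|j9750| = 9750
|j9750 + 11| = √(9750² + 11²) = 9750
|j9750 + 1700| = √(9750² + 1700²) = 9897
|L(j9750)| = 2.5 × 9750 / (9750 × 9897) = 0.0002526
20 log₁₀(0.0002526) = -71.95 dB
∠(j9750) = 90.00°
∠(j9750 + 11) = arctan(9750/11) = 89.94°
∠(j9750 + 1700) = arctan(9750/1700) = 80.11°
∠L(j9750) = 90.00° − (89.94° + 80.11°) = -80.04°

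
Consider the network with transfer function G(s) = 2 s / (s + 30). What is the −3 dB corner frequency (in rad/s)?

For a single-pole high-pass, the −3 dB point is at the pole: ω = 30 rad/s.

30 rad/s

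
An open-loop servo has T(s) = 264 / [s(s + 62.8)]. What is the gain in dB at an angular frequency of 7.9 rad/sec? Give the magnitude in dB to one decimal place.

|j7.9 + 62.8| = √(7.9² + 62.8²) = 63.29
|j7.9| = 7.9
|T(j7.9)| = 264 / (63.29 × 7.9) = 0.52797
20 log₁₀(0.52797) = -5.55 dB

-5.5 dB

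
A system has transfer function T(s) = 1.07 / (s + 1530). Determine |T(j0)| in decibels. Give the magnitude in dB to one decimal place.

-63.1 dB

T(0) = 1.07 / 1530 = 0.00069935
20 log₁₀(0.00069935) = -63.11 dB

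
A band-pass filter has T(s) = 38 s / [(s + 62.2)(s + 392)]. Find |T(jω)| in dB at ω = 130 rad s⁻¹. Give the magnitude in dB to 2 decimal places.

-21.62 dB

|j130| = 130
|j130 + 62.2| = √(130² + 62.2²) = 144.1
|j130 + 392| = √(130² + 392²) = 413
|T(j130)| = 38 × 130 / (144.1 × 413) = 0.083
20 log₁₀(0.083) = -21.618 dB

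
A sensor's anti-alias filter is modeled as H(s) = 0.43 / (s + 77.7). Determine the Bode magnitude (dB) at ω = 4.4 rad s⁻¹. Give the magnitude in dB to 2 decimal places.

|j4.4 + 77.7| = √(4.4² + 77.7²) = 77.82
|H(j4.4)| = 0.43 / 77.82 = 0.0055253
20 log₁₀(0.0055253) = -45.153 dB

-45.15 dB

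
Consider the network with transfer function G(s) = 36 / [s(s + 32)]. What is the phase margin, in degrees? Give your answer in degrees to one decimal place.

Gain crossover: |G(jω)| = 1 at ω ≈ 1.12 rad/sec.
∠G(j1.12) = −90° − arctan(1.12/32) ≈ -92.01°
PM = 180° + (-92.01°) = 87.99°

88.0 deg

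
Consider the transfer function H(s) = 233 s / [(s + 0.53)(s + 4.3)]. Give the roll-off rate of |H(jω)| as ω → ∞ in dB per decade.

With 1 zero and 2 poles, the high-frequency asymptotic slope is 20 × (1 − 2) = -20 dB/decade.

-20 dB/decade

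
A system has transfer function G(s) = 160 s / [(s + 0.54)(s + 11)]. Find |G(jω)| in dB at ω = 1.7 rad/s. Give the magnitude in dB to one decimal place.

|j1.7| = 1.7
|j1.7 + 0.54| = √(1.7² + 0.54²) = 1.784
|j1.7 + 11| = √(1.7² + 11²) = 11.13
|G(j1.7)| = 160 × 1.7 / (1.784 × 11.13) = 13.7
20 log₁₀(13.7) = 22.73 dB

22.7 dB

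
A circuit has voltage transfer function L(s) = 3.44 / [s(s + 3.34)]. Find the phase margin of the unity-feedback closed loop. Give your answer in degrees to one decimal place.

73.5°

Gain crossover: |L(jω)| = 1 at ω ≈ 0.988 rad/s.
∠L(j0.988) = −90° − arctan(0.988/3.34) ≈ -106.47°
PM = 180° + (-106.47°) = 73.53°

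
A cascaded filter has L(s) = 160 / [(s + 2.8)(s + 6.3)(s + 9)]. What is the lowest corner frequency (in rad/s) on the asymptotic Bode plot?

Break frequencies occur at each pole and zero magnitude: 2.8 rad/s, 6.3 rad/s, 9 rad/s.
The lowest is 2.8 rad/s.

2.8 rad/s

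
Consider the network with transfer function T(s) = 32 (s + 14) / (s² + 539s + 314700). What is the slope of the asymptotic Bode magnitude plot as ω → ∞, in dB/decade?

With 1 zero and 2 poles, the high-frequency asymptotic slope is 20 × (1 − 2) = -20 dB/decade.

-20 dB/decade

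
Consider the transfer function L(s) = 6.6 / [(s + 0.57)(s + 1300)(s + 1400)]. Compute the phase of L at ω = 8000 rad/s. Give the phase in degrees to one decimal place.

∠(j8000 + 0.57) = arctan(8000/0.57) = 90.00°
∠(j8000 + 1300) = arctan(8000/1300) = 80.77°
∠(j8000 + 1400) = arctan(8000/1400) = 80.07°
∠L(j8000) = − (90.00° + 80.77° + 80.07°) = -250.84°

-250.8 deg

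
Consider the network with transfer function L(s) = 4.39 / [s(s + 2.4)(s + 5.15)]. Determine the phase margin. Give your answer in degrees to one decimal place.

Gain crossover: |L(jω)| = 1 at ω ≈ 0.351 rad/s.
∠L(j0.351) = −90° − arctan(0.351/2.4) − arctan(0.351/5.15) ≈ -102.21°
PM = 180° + (-102.21°) = 77.79°

77.8°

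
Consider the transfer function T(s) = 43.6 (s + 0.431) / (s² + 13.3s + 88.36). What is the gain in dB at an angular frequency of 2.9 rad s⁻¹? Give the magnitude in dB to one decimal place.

3.2 dB

|j2.9 + 0.431| = √(2.9² + 0.431²) = 2.932
|(j2.9)² + 13.3(j2.9) + 88.36| = |79.95 + j38.57| = 88.77
|T(j2.9)| = 43.6 × 2.932 / 88.77 = 1.44
20 log₁₀(1.44) = 3.17 dB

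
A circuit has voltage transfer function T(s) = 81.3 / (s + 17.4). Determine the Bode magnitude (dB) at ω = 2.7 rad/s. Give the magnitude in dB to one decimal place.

13.3 dB

|j2.7 + 17.4| = √(2.7² + 17.4²) = 17.61
|T(j2.7)| = 81.3 / 17.61 = 4.6172
20 log₁₀(4.6172) = 13.29 dB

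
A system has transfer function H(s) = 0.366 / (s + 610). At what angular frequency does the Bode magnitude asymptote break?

610 rad/s

The single real pole at s = −610 gives a corner at ω = 610 rad/s.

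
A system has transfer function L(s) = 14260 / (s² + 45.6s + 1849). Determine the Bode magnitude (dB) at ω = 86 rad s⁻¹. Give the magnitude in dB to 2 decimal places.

|(j86)² + 45.6(j86) + 1849| = |-5547 + j3921.6| = 6793
|L(j86)| = 14260 / 6793 = 2.0991
20 log₁₀(2.0991) = 6.441 dB

6.44 dB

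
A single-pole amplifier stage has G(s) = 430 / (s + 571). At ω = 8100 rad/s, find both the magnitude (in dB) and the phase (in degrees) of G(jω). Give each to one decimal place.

|j8100 + 571| = √(8100² + 571²) = 8120
|G(j8100)| = 430 / 8120 = 0.052955
20 log₁₀(0.052955) = -25.52 dB
∠(j8100 + 571) = arctan(8100/571) = 85.97°
∠G(j8100) = −85.97° = -85.97°

|G| = -25.5 dB, ∠G = -86.0°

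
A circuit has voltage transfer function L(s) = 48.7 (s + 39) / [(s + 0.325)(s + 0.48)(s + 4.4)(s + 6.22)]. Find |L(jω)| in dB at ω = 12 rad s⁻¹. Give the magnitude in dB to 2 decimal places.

|j12 + 39| = √(12² + 39²) = 40.8
|j12 + 0.325| = √(12² + 0.325²) = 12
|j12 + 0.48| = √(12² + 0.48²) = 12.01
|j12 + 4.4| = √(12² + 4.4²) = 12.78
|j12 + 6.22| = √(12² + 6.22²) = 13.52
|L(j12)| = 48.7 × 40.8 / (12 × 12.01 × 12.78 × 13.52) = 0.079788
20 log₁₀(0.079788) = -21.961 dB

-21.96 dB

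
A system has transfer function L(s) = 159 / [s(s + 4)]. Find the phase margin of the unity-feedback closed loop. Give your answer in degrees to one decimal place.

18.0°

Gain crossover: |L(jω)| = 1 at ω ≈ 12.3 rad s⁻¹.
∠L(j12.3) = −90° − arctan(12.3/4) ≈ -161.98°
PM = 180° + (-161.98°) = 18.02°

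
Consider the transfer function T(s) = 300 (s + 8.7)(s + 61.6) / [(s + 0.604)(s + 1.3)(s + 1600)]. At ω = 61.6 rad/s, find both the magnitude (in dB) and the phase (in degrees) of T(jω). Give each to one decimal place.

|j61.6 + 8.7| = √(61.6² + 8.7²) = 62.21
|j61.6 + 61.6| = √(61.6² + 61.6²) = 87.12
|j61.6 + 0.604| = √(61.6² + 0.604²) = 61.6
|j61.6 + 1.3| = √(61.6² + 1.3²) = 61.61
|j61.6 + 1600| = √(61.6² + 1600²) = 1601
|T(j61.6)| = 300 × 62.21 × 87.12 / (61.6 × 61.61 × 1601) = 0.26753
20 log₁₀(0.26753) = -11.45 dB
∠(j61.6 + 8.7) = arctan(61.6/8.7) = 81.96°
∠(j61.6 + 61.6) = arctan(61.6/61.6) = 45.00°
∠(j61.6 + 0.604) = arctan(61.6/0.604) = 89.44°
∠(j61.6 + 1.3) = arctan(61.6/1.3) = 88.79°
∠(j61.6 + 1600) = arctan(61.6/1600) = 2.20°
∠T(j61.6) = 81.96° + 45.00° − (89.44° + 88.79° + 2.20°) = -53.47°

|T| = -11.5 dB, ∠T = -53.5 deg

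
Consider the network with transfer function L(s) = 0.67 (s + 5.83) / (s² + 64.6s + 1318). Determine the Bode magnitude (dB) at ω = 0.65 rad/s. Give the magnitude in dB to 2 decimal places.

|j0.65 + 5.83| = √(0.65² + 5.83²) = 5.866
|(j0.65)² + 64.6(j0.65) + 1318| = |1317.6 + j41.99| = 1318
|L(j0.65)| = 0.67 × 5.866 / 1318 = 0.0029815
20 log₁₀(0.0029815) = -50.511 dB

-50.51 dB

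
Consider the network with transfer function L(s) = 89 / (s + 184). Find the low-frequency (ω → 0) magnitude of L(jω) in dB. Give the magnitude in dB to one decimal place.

-6.3 dB

L(0) = 89 / 184 = 0.4837
20 log₁₀(0.4837) = -6.31 dB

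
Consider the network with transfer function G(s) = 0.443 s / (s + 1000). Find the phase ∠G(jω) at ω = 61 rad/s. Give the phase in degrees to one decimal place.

∠(j61) = 90.00°
∠(j61 + 1000) = arctan(61/1000) = 3.49°
∠G(j61) = 90.00° − 3.49° = 86.51°

86.5°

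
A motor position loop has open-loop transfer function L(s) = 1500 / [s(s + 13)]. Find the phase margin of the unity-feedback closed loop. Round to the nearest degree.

Gain crossover: |L(jω)| = 1 at ω ≈ 37.7 rad/sec.
∠L(j37.7) = −90° − arctan(37.7/13) ≈ -160.95°
PM = 180° + (-160.95°) = 19.05°

19°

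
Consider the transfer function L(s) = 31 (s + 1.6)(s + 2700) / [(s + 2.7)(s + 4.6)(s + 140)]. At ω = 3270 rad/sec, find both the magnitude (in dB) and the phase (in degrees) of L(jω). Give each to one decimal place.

|j3270 + 1.6| = √(3270² + 1.6²) = 3270
|j3270 + 2700| = √(3270² + 2700²) = 4241
|j3270 + 2.7| = √(3270² + 2.7²) = 3270
|j3270 + 4.6| = √(3270² + 4.6²) = 3270
|j3270 + 140| = √(3270² + 140²) = 3273
|L(j3270)| = 31 × 3270 × 4241 / (3270 × 3270 × 3273) = 0.012283
20 log₁₀(0.012283) = -38.21 dB
∠(j3270 + 1.6) = arctan(3270/1.6) = 89.97°
∠(j3270 + 2700) = arctan(3270/2700) = 50.45°
∠(j3270 + 2.7) = arctan(3270/2.7) = 89.95°
∠(j3270 + 4.6) = arctan(3270/4.6) = 89.92°
∠(j3270 + 140) = arctan(3270/140) = 87.55°
∠L(j3270) = 89.97° + 50.45° − (89.95° + 89.92° + 87.55°) = -126.99°

|L| = -38.2 dB, ∠L = -127.0°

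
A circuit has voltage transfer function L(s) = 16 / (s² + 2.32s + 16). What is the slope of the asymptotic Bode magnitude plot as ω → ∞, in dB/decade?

-40 dB/decade

With 0 zeros and 2 poles, the high-frequency asymptotic slope is 20 × (0 − 2) = -40 dB/decade.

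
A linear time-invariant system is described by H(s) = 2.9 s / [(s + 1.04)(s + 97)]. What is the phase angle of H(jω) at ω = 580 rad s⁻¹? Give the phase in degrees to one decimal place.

-80.4°

∠(j580) = 90.00°
∠(j580 + 1.04) = arctan(580/1.04) = 89.90°
∠(j580 + 97) = arctan(580/97) = 80.51°
∠H(j580) = 90.00° − (89.90° + 80.51°) = -80.40°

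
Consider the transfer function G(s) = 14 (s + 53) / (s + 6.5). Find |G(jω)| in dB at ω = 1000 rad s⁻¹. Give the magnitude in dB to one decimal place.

22.9 dB

|j1000 + 53| = √(1000² + 53²) = 1001
|j1000 + 6.5| = √(1000² + 6.5²) = 1000
|G(j1000)| = 14 × 1001 / 1000 = 14.019
20 log₁₀(14.019) = 22.93 dB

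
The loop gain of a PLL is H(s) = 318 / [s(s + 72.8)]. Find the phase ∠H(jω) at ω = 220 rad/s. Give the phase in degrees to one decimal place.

-161.7°

∠(j220 + 72.8) = arctan(220/72.8) = 71.69°
∠(j220) = 90.00°
∠H(j220) = − (71.69° + 90.00°) = -161.69°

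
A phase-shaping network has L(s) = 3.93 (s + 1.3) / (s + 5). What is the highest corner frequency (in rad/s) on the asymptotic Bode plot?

5 rad/s

Break frequencies occur at each pole and zero magnitude: 1.3 rad/s, 5 rad/s.
The highest is 5 rad/s.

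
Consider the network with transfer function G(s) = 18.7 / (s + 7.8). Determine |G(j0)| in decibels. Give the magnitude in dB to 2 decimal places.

G(0) = 18.7 / 7.8 = 2.3974
20 log₁₀(2.3974) = 7.595 dB

7.59 dB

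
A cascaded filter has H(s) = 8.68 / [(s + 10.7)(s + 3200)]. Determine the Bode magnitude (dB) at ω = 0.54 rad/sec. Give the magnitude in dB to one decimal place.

|j0.54 + 10.7| = √(0.54² + 10.7²) = 10.71
|j0.54 + 3200| = √(0.54² + 3200²) = 3200
|H(j0.54)| = 8.68 / (10.71 × 3200) = 0.00025318
20 log₁₀(0.00025318) = -71.93 dB

-71.9 dB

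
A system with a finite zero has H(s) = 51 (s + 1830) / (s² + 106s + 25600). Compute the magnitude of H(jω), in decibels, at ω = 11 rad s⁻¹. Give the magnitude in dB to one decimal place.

11.3 dB

|j11 + 1830| = √(11² + 1830²) = 1830
|(j11)² + 106(j11) + 25600| = |25479 + j1166| = 2.551e+04
|H(j11)| = 51 × 1830 / 2.551e+04 = 3.6593
20 log₁₀(3.6593) = 11.27 dB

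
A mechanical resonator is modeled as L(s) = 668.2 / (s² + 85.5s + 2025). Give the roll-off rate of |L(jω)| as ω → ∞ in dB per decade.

With 0 zeros and 2 poles, the high-frequency asymptotic slope is 20 × (0 − 2) = -40 dB/decade.

-40 dB/decade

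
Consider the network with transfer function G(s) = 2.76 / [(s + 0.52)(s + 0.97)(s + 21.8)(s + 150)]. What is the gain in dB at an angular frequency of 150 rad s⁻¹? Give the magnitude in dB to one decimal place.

-168.4 dB

|j150 + 0.52| = √(150² + 0.52²) = 150
|j150 + 0.97| = √(150² + 0.97²) = 150
|j150 + 21.8| = √(150² + 21.8²) = 151.6
|j150 + 150| = √(150² + 150²) = 212.1
|G(j150)| = 2.76 / (150 × 150 × 151.6 × 212.1) = 3.8149e-09
20 log₁₀(3.8149e-09) = -168.37 dB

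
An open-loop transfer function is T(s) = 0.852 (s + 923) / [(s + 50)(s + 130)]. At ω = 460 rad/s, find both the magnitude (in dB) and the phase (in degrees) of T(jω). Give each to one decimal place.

|T| = -48.0 dB, ∠T = -131.5°

|j460 + 923| = √(460² + 923²) = 1031
|j460 + 50| = √(460² + 50²) = 462.7
|j460 + 130| = √(460² + 130²) = 478
|T(j460)| = 0.852 × 1031 / (462.7 × 478) = 0.0039725
20 log₁₀(0.0039725) = -48.02 dB
∠(j460 + 923) = arctan(460/923) = 26.49°
∠(j460 + 50) = arctan(460/50) = 83.80°
∠(j460 + 130) = arctan(460/130) = 74.22°
∠T(j460) = 26.49° − (83.80° + 74.22°) = -131.53°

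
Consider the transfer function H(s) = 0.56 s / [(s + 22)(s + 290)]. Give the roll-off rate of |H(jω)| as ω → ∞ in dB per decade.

With 1 zero and 2 poles, the high-frequency asymptotic slope is 20 × (1 − 2) = -20 dB/decade.

-20 dB/decade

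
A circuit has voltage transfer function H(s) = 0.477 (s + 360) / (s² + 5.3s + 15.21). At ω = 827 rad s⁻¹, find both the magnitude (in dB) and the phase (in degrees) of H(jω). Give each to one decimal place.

|j827 + 360| = √(827² + 360²) = 902
|(j827)² + 5.3(j827) + 15.21| = |-6.8391e+05 + j4383.1| = 6.839e+05
|H(j827)| = 0.477 × 902 / 6.839e+05 = 0.00062906
20 log₁₀(0.00062906) = -64.03 dB
∠(j827 + 360) = arctan(827/360) = 66.48°
∠[(j827)² + 5.3(j827) + 15.21] = ∠[-6.8391e+05 + j4383.1] = 179.63°
∠H(j827) = 66.48° − 179.63° = -113.16°

|H| = -64.0 dB, ∠H = -113.2°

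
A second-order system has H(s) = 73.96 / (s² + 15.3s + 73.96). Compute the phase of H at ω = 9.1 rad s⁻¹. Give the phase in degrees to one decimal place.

-93.6°

∠[(j9.1)² + 15.3(j9.1) + 73.96] = ∠[-8.85 + j139.23] = 93.64°
∠H(j9.1) = −93.64° = -93.64°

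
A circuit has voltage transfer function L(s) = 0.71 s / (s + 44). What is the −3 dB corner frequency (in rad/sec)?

For a single-pole high-pass, the −3 dB point is at the pole: ω = 44 rad/sec.

44 rad/sec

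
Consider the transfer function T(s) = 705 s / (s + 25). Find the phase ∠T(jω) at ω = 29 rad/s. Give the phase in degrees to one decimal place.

40.8°

∠(j29) = 90.00°
∠(j29 + 25) = arctan(29/25) = 49.24°
∠T(j29) = 90.00° − 49.24° = 40.76°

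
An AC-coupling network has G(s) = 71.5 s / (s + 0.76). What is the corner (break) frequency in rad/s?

0.76 rad/s

The single real pole at s = −0.76 gives a corner at ω = 0.76 rad/s.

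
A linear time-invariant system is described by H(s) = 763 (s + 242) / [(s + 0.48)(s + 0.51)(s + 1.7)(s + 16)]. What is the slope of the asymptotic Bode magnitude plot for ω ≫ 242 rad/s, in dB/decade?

-60 dB/decade

With 1 zero and 4 poles, the high-frequency asymptotic slope is 20 × (1 − 4) = -60 dB/decade.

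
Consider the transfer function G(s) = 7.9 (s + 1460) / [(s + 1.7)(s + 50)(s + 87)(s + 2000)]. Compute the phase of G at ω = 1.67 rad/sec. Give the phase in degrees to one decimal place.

∠(j1.67 + 1460) = arctan(1.67/1460) = 0.07°
∠(j1.67 + 1.7) = arctan(1.67/1.7) = 44.49°
∠(j1.67 + 50) = arctan(1.67/50) = 1.91°
∠(j1.67 + 87) = arctan(1.67/87) = 1.10°
∠(j1.67 + 2000) = arctan(1.67/2000) = 0.05°
∠G(j1.67) = 0.07° − (44.49° + 1.91° + 1.10° + 0.05°) = -47.48°

-47.5 deg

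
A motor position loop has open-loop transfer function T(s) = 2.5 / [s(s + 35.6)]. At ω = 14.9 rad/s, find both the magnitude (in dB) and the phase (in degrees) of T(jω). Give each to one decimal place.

|T| = -47.2 dB, ∠T = -112.7 deg

|j14.9 + 35.6| = √(14.9² + 35.6²) = 38.59
|j14.9| = 14.9
|T(j14.9)| = 2.5 / (38.59 × 14.9) = 0.0043476
20 log₁₀(0.0043476) = -47.23 dB
∠(j14.9 + 35.6) = arctan(14.9/35.6) = 22.71°
∠(j14.9) = 90.00°
∠T(j14.9) = − (22.71° + 90.00°) = -112.71°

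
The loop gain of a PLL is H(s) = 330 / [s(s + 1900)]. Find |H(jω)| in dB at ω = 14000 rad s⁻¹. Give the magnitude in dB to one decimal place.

|j14000 + 1900| = √(14000² + 1900²) = 1.413e+04
|j14000| = 1.4e+04
|H(j14000)| = 330 / (1.413e+04 × 1.4e+04) = 1.6684e-06
20 log₁₀(1.6684e-06) = -115.55 dB

-115.6 dB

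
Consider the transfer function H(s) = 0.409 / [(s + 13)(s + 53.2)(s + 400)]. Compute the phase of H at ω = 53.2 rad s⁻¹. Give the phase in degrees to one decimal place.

-128.8°

∠(j53.2 + 13) = arctan(53.2/13) = 76.27°
∠(j53.2 + 53.2) = arctan(53.2/53.2) = 45.00°
∠(j53.2 + 400) = arctan(53.2/400) = 7.58°
∠H(j53.2) = − (76.27° + 45.00° + 7.58°) = -128.84°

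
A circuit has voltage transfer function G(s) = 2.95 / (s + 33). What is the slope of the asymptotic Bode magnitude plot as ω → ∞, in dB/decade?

-20 dB/decade

With 0 zeros and 1 pole, the high-frequency asymptotic slope is 20 × (0 − 1) = -20 dB/decade.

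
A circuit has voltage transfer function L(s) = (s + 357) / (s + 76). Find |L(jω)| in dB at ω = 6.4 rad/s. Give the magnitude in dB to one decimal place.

|j6.4 + 357| = √(6.4² + 357²) = 357.1
|j6.4 + 76| = √(6.4² + 76²) = 76.27
|L(j6.4)| = 1 × 357.1 / 76.27 = 4.6816
20 log₁₀(4.6816) = 13.41 dB

13.4 dB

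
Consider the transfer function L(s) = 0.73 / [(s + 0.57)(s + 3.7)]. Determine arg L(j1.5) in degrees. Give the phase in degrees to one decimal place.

∠(j1.5 + 0.57) = arctan(1.5/0.57) = 69.19°
∠(j1.5 + 3.7) = arctan(1.5/3.7) = 22.07°
∠L(j1.5) = − (69.19° + 22.07°) = -91.26°

-91.3°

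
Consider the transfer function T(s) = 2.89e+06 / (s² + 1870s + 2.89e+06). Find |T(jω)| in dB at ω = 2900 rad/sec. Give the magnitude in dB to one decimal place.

|(j2900)² + 1870(j2900) + 2.89e+06| = |-5.52e+06 + j5.423e+06| = 7.738e+06
|T(j2900)| = 2.89e+06 / 7.738e+06 = 0.37347
20 log₁₀(0.37347) = -8.55 dB

-8.6 dB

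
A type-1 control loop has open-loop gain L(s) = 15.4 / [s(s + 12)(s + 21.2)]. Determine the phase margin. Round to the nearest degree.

90 deg

Gain crossover: |L(jω)| = 1 at ω ≈ 0.0605 rad/s.
∠L(j0.0605) = −90° − arctan(0.0605/12) − arctan(0.0605/21.2) ≈ -90.45°
PM = 180° + (-90.45°) = 89.55°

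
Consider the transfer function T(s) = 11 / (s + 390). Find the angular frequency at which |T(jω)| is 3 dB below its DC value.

390 rad/s

For a single-pole low-pass, the −3 dB point is at the pole: ω = 390 rad/s.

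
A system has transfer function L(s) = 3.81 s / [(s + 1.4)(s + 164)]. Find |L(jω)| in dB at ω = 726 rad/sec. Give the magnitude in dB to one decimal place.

-45.8 dB

|j726| = 726
|j726 + 1.4| = √(726² + 1.4²) = 726
|j726 + 164| = √(726² + 164²) = 744.3
|L(j726)| = 3.81 × 726 / (726 × 744.3) = 0.0051189
20 log₁₀(0.0051189) = -45.82 dB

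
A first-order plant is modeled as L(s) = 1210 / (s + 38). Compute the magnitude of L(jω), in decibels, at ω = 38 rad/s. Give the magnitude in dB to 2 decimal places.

|j38 + 38| = √(38² + 38²) = 53.74
|L(j38)| = 1210 / 53.74 = 22.516
20 log₁₀(22.516) = 27.050 dB

27.05 dB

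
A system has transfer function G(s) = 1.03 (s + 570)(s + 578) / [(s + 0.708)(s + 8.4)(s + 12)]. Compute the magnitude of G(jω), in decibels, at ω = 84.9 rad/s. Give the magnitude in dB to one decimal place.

|j84.9 + 570| = √(84.9² + 570²) = 576.3
|j84.9 + 578| = √(84.9² + 578²) = 584.2
|j84.9 + 0.708| = √(84.9² + 0.708²) = 84.9
|j84.9 + 8.4| = √(84.9² + 8.4²) = 85.31
|j84.9 + 12| = √(84.9² + 12²) = 85.74
|G(j84.9)| = 1.03 × 576.3 × 584.2 / (84.9 × 85.31 × 85.74) = 0.55833
20 log₁₀(0.55833) = -5.06 dB

-5.1 dB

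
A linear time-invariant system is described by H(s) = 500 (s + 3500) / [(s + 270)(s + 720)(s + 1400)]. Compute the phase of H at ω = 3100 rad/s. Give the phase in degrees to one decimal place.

-186.1°

∠(j3100 + 3500) = arctan(3100/3500) = 41.53°
∠(j3100 + 270) = arctan(3100/270) = 85.02°
∠(j3100 + 720) = arctan(3100/720) = 76.92°
∠(j3100 + 1400) = arctan(3100/1400) = 65.70°
∠H(j3100) = 41.53° − (85.02° + 76.92° + 65.70°) = -186.11°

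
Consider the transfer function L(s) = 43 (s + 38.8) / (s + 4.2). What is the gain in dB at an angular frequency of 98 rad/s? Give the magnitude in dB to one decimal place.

|j98 + 38.8| = √(98² + 38.8²) = 105.4
|j98 + 4.2| = √(98² + 4.2²) = 98.09
|L(j98)| = 43 × 105.4 / 98.09 = 46.205
20 log₁₀(46.205) = 33.29 dB

33.3 dB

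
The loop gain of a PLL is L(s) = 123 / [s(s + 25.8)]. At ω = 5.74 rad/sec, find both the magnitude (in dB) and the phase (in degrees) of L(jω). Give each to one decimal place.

|L| = -1.8 dB, ∠L = -102.5°

|j5.74 + 25.8| = √(5.74² + 25.8²) = 26.43
|j5.74| = 5.74
|L(j5.74)| = 123 / (26.43 × 5.74) = 0.81074
20 log₁₀(0.81074) = -1.82 dB
∠(j5.74 + 25.8) = arctan(5.74/25.8) = 12.54°
∠(j5.74) = 90.00°
∠L(j5.74) = − (12.54° + 90.00°) = -102.54°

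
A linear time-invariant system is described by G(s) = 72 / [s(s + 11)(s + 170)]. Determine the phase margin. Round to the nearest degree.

Gain crossover: |G(jω)| = 1 at ω ≈ 0.0385 rad/sec.
∠G(j0.0385) = −90° − arctan(0.0385/11) − arctan(0.0385/170) ≈ -90.21°
PM = 180° + (-90.21°) = 89.79°

90°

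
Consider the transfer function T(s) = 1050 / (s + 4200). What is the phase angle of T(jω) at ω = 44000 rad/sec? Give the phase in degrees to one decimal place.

∠(j44000 + 4200) = arctan(44000/4200) = 84.55°
∠T(j44000) = −84.55° = -84.55°

-84.5°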